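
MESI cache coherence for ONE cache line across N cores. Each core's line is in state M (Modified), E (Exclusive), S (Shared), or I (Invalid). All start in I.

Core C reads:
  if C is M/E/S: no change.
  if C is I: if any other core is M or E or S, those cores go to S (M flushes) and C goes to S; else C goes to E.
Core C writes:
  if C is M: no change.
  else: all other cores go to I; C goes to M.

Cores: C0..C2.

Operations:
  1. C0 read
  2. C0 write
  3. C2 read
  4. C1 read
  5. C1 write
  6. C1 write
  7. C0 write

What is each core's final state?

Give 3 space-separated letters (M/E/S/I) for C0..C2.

Op 1: C0 read [C0 read from I: no other sharers -> C0=E (exclusive)] -> [E,I,I]
Op 2: C0 write [C0 write: invalidate none -> C0=M] -> [M,I,I]
Op 3: C2 read [C2 read from I: others=['C0=M'] -> C2=S, others downsized to S] -> [S,I,S]
Op 4: C1 read [C1 read from I: others=['C0=S', 'C2=S'] -> C1=S, others downsized to S] -> [S,S,S]
Op 5: C1 write [C1 write: invalidate ['C0=S', 'C2=S'] -> C1=M] -> [I,M,I]
Op 6: C1 write [C1 write: already M (modified), no change] -> [I,M,I]
Op 7: C0 write [C0 write: invalidate ['C1=M'] -> C0=M] -> [M,I,I]

Answer: M I I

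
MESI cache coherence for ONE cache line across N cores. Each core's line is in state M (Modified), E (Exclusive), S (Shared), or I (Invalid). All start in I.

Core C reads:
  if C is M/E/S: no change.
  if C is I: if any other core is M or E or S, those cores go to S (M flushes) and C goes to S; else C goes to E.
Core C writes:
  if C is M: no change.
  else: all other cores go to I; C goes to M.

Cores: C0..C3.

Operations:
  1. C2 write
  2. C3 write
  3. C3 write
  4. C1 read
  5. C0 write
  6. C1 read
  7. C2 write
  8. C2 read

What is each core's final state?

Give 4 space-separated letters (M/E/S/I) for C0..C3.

Answer: I I M I

Derivation:
Op 1: C2 write [C2 write: invalidate none -> C2=M] -> [I,I,M,I]
Op 2: C3 write [C3 write: invalidate ['C2=M'] -> C3=M] -> [I,I,I,M]
Op 3: C3 write [C3 write: already M (modified), no change] -> [I,I,I,M]
Op 4: C1 read [C1 read from I: others=['C3=M'] -> C1=S, others downsized to S] -> [I,S,I,S]
Op 5: C0 write [C0 write: invalidate ['C1=S', 'C3=S'] -> C0=M] -> [M,I,I,I]
Op 6: C1 read [C1 read from I: others=['C0=M'] -> C1=S, others downsized to S] -> [S,S,I,I]
Op 7: C2 write [C2 write: invalidate ['C0=S', 'C1=S'] -> C2=M] -> [I,I,M,I]
Op 8: C2 read [C2 read: already in M, no change] -> [I,I,M,I]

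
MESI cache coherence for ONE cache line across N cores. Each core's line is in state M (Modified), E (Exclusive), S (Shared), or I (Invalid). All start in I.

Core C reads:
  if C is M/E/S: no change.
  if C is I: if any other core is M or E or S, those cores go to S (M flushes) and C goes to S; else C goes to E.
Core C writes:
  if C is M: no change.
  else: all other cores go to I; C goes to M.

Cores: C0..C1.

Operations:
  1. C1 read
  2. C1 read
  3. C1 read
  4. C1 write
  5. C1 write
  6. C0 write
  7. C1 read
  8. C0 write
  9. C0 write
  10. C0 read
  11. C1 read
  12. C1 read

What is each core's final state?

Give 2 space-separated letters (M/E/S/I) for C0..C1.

Op 1: C1 read [C1 read from I: no other sharers -> C1=E (exclusive)] -> [I,E]
Op 2: C1 read [C1 read: already in E, no change] -> [I,E]
Op 3: C1 read [C1 read: already in E, no change] -> [I,E]
Op 4: C1 write [C1 write: invalidate none -> C1=M] -> [I,M]
Op 5: C1 write [C1 write: already M (modified), no change] -> [I,M]
Op 6: C0 write [C0 write: invalidate ['C1=M'] -> C0=M] -> [M,I]
Op 7: C1 read [C1 read from I: others=['C0=M'] -> C1=S, others downsized to S] -> [S,S]
Op 8: C0 write [C0 write: invalidate ['C1=S'] -> C0=M] -> [M,I]
Op 9: C0 write [C0 write: already M (modified), no change] -> [M,I]
Op 10: C0 read [C0 read: already in M, no change] -> [M,I]
Op 11: C1 read [C1 read from I: others=['C0=M'] -> C1=S, others downsized to S] -> [S,S]
Op 12: C1 read [C1 read: already in S, no change] -> [S,S]

Answer: S S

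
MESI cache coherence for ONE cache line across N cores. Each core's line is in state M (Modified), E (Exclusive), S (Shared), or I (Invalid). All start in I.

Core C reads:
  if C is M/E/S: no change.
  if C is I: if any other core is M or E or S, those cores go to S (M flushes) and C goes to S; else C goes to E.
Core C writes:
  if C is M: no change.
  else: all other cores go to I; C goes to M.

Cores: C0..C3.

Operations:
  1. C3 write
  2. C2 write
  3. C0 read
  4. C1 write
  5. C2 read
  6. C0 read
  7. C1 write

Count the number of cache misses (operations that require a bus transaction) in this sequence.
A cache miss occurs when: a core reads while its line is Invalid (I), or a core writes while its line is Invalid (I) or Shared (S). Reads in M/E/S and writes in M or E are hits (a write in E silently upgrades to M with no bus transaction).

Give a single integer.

Answer: 7

Derivation:
Op 1: C3 write [C3 write: invalidate none -> C3=M] -> [I,I,I,M] [MISS #1: write from I]
Op 2: C2 write [C2 write: invalidate ['C3=M'] -> C2=M] -> [I,I,M,I] [MISS #2: write from I]
Op 3: C0 read [C0 read from I: others=['C2=M'] -> C0=S, others downsized to S] -> [S,I,S,I] [MISS #3: read from I]
Op 4: C1 write [C1 write: invalidate ['C0=S', 'C2=S'] -> C1=M] -> [I,M,I,I] [MISS #4: write from I]
Op 5: C2 read [C2 read from I: others=['C1=M'] -> C2=S, others downsized to S] -> [I,S,S,I] [MISS #5: read from I]
Op 6: C0 read [C0 read from I: others=['C1=S', 'C2=S'] -> C0=S, others downsized to S] -> [S,S,S,I] [MISS #6: read from I]
Op 7: C1 write [C1 write: invalidate ['C0=S', 'C2=S'] -> C1=M] -> [I,M,I,I] [MISS #7: write from S]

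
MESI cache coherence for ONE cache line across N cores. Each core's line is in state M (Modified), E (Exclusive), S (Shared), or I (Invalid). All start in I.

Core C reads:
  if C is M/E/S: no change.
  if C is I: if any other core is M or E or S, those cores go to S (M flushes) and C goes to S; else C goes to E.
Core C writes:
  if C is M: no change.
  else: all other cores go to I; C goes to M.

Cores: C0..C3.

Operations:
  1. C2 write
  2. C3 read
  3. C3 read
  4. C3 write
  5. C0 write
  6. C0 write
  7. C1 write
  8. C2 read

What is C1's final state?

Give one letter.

Answer: S

Derivation:
Op 1: C2 write [C2 write: invalidate none -> C2=M] -> [I,I,M,I]
Op 2: C3 read [C3 read from I: others=['C2=M'] -> C3=S, others downsized to S] -> [I,I,S,S]
Op 3: C3 read [C3 read: already in S, no change] -> [I,I,S,S]
Op 4: C3 write [C3 write: invalidate ['C2=S'] -> C3=M] -> [I,I,I,M]
Op 5: C0 write [C0 write: invalidate ['C3=M'] -> C0=M] -> [M,I,I,I]
Op 6: C0 write [C0 write: already M (modified), no change] -> [M,I,I,I]
Op 7: C1 write [C1 write: invalidate ['C0=M'] -> C1=M] -> [I,M,I,I]
Op 8: C2 read [C2 read from I: others=['C1=M'] -> C2=S, others downsized to S] -> [I,S,S,I]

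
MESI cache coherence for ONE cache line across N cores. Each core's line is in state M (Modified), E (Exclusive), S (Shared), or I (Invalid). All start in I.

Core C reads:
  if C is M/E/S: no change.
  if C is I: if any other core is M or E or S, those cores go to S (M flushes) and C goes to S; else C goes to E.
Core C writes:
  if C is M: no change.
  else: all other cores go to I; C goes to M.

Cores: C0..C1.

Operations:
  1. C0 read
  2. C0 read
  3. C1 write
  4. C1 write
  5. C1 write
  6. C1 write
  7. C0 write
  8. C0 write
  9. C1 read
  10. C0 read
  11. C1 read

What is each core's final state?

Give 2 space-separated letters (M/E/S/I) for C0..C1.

Op 1: C0 read [C0 read from I: no other sharers -> C0=E (exclusive)] -> [E,I]
Op 2: C0 read [C0 read: already in E, no change] -> [E,I]
Op 3: C1 write [C1 write: invalidate ['C0=E'] -> C1=M] -> [I,M]
Op 4: C1 write [C1 write: already M (modified), no change] -> [I,M]
Op 5: C1 write [C1 write: already M (modified), no change] -> [I,M]
Op 6: C1 write [C1 write: already M (modified), no change] -> [I,M]
Op 7: C0 write [C0 write: invalidate ['C1=M'] -> C0=M] -> [M,I]
Op 8: C0 write [C0 write: already M (modified), no change] -> [M,I]
Op 9: C1 read [C1 read from I: others=['C0=M'] -> C1=S, others downsized to S] -> [S,S]
Op 10: C0 read [C0 read: already in S, no change] -> [S,S]
Op 11: C1 read [C1 read: already in S, no change] -> [S,S]

Answer: S S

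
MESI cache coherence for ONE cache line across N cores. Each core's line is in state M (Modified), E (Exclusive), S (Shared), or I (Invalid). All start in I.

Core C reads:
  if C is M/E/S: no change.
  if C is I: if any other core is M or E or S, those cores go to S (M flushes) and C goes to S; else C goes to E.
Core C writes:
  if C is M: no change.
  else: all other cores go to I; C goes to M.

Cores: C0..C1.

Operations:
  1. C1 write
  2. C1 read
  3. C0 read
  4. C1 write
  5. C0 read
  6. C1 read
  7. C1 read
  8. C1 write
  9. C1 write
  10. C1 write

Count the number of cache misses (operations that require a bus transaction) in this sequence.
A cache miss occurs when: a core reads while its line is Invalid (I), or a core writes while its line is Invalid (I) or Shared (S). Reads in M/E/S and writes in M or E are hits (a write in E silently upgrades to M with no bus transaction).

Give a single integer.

Answer: 5

Derivation:
Op 1: C1 write [C1 write: invalidate none -> C1=M] -> [I,M] [MISS #1: write from I]
Op 2: C1 read [C1 read: already in M, no change] -> [I,M] [hit: read from M]
Op 3: C0 read [C0 read from I: others=['C1=M'] -> C0=S, others downsized to S] -> [S,S] [MISS #2: read from I]
Op 4: C1 write [C1 write: invalidate ['C0=S'] -> C1=M] -> [I,M] [MISS #3: write from S]
Op 5: C0 read [C0 read from I: others=['C1=M'] -> C0=S, others downsized to S] -> [S,S] [MISS #4: read from I]
Op 6: C1 read [C1 read: already in S, no change] -> [S,S] [hit: read from S]
Op 7: C1 read [C1 read: already in S, no change] -> [S,S] [hit: read from S]
Op 8: C1 write [C1 write: invalidate ['C0=S'] -> C1=M] -> [I,M] [MISS #5: write from S]
Op 9: C1 write [C1 write: already M (modified), no change] -> [I,M] [hit: write from M]
Op 10: C1 write [C1 write: already M (modified), no change] -> [I,M] [hit: write from M]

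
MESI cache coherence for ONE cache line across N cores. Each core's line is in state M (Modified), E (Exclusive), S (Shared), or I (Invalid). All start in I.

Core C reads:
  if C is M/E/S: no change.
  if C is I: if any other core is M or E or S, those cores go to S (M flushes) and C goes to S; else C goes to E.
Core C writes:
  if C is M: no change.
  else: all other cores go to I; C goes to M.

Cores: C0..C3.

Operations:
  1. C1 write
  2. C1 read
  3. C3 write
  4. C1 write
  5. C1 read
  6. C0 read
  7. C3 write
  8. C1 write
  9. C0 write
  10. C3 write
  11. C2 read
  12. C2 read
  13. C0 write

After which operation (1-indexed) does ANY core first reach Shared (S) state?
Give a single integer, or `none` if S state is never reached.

Op 1: C1 write [C1 write: invalidate none -> C1=M] -> [I,M,I,I]
Op 2: C1 read [C1 read: already in M, no change] -> [I,M,I,I]
Op 3: C3 write [C3 write: invalidate ['C1=M'] -> C3=M] -> [I,I,I,M]
Op 4: C1 write [C1 write: invalidate ['C3=M'] -> C1=M] -> [I,M,I,I]
Op 5: C1 read [C1 read: already in M, no change] -> [I,M,I,I]
Op 6: C0 read [C0 read from I: others=['C1=M'] -> C0=S, others downsized to S] -> [S,S,I,I]
  -> First S state at op 6; remaining ops need not be traced.

Answer: 6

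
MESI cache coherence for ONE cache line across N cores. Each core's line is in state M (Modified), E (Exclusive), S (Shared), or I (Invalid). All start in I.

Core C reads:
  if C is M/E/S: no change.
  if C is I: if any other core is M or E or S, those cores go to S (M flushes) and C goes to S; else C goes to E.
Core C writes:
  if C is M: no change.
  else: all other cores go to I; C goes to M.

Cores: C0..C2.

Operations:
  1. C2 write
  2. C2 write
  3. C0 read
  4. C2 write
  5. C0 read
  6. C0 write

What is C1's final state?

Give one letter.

Op 1: C2 write [C2 write: invalidate none -> C2=M] -> [I,I,M]
Op 2: C2 write [C2 write: already M (modified), no change] -> [I,I,M]
Op 3: C0 read [C0 read from I: others=['C2=M'] -> C0=S, others downsized to S] -> [S,I,S]
Op 4: C2 write [C2 write: invalidate ['C0=S'] -> C2=M] -> [I,I,M]
Op 5: C0 read [C0 read from I: others=['C2=M'] -> C0=S, others downsized to S] -> [S,I,S]
Op 6: C0 write [C0 write: invalidate ['C2=S'] -> C0=M] -> [M,I,I]

Answer: I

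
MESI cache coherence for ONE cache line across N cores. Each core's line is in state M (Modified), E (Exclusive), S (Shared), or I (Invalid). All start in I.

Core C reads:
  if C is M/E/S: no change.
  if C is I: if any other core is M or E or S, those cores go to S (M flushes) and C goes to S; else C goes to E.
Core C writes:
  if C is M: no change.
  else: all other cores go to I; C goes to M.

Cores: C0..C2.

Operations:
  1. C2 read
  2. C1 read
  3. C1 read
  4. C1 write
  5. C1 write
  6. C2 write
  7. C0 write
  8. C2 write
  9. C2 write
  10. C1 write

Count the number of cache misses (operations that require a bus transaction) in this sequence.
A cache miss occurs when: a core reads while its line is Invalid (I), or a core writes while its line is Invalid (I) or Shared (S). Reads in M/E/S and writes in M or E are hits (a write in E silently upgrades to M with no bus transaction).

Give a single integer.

Answer: 7

Derivation:
Op 1: C2 read [C2 read from I: no other sharers -> C2=E (exclusive)] -> [I,I,E] [MISS #1: read from I]
Op 2: C1 read [C1 read from I: others=['C2=E'] -> C1=S, others downsized to S] -> [I,S,S] [MISS #2: read from I]
Op 3: C1 read [C1 read: already in S, no change] -> [I,S,S] [hit: read from S]
Op 4: C1 write [C1 write: invalidate ['C2=S'] -> C1=M] -> [I,M,I] [MISS #3: write from S]
Op 5: C1 write [C1 write: already M (modified), no change] -> [I,M,I] [hit: write from M]
Op 6: C2 write [C2 write: invalidate ['C1=M'] -> C2=M] -> [I,I,M] [MISS #4: write from I]
Op 7: C0 write [C0 write: invalidate ['C2=M'] -> C0=M] -> [M,I,I] [MISS #5: write from I]
Op 8: C2 write [C2 write: invalidate ['C0=M'] -> C2=M] -> [I,I,M] [MISS #6: write from I]
Op 9: C2 write [C2 write: already M (modified), no change] -> [I,I,M] [hit: write from M]
Op 10: C1 write [C1 write: invalidate ['C2=M'] -> C1=M] -> [I,M,I] [MISS #7: write from I]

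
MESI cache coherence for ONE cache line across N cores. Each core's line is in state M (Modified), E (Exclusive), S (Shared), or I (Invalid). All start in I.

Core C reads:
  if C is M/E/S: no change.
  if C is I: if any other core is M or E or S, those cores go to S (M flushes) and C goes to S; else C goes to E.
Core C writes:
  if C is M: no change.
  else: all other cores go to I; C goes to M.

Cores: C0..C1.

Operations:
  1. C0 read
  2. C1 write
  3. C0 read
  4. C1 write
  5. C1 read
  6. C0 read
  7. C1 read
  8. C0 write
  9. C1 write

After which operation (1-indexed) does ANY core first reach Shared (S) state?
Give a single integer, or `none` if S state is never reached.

Op 1: C0 read [C0 read from I: no other sharers -> C0=E (exclusive)] -> [E,I]
Op 2: C1 write [C1 write: invalidate ['C0=E'] -> C1=M] -> [I,M]
Op 3: C0 read [C0 read from I: others=['C1=M'] -> C0=S, others downsized to S] -> [S,S]
  -> First S state at op 3; remaining ops need not be traced.

Answer: 3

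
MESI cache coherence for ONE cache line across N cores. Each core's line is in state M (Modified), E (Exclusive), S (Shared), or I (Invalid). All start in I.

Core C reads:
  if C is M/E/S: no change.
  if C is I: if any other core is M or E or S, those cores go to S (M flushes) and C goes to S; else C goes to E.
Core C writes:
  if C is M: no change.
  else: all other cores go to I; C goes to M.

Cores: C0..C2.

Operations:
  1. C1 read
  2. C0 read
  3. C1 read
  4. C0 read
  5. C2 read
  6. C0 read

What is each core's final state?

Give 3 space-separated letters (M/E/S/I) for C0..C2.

Answer: S S S

Derivation:
Op 1: C1 read [C1 read from I: no other sharers -> C1=E (exclusive)] -> [I,E,I]
Op 2: C0 read [C0 read from I: others=['C1=E'] -> C0=S, others downsized to S] -> [S,S,I]
Op 3: C1 read [C1 read: already in S, no change] -> [S,S,I]
Op 4: C0 read [C0 read: already in S, no change] -> [S,S,I]
Op 5: C2 read [C2 read from I: others=['C0=S', 'C1=S'] -> C2=S, others downsized to S] -> [S,S,S]
Op 6: C0 read [C0 read: already in S, no change] -> [S,S,S]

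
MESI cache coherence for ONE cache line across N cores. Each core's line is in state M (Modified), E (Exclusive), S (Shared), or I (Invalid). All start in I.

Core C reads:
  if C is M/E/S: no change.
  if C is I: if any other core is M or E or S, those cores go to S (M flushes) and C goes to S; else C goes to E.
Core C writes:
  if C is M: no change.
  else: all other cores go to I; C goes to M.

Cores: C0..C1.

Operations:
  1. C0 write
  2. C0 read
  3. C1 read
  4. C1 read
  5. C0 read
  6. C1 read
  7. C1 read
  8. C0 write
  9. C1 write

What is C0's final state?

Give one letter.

Op 1: C0 write [C0 write: invalidate none -> C0=M] -> [M,I]
Op 2: C0 read [C0 read: already in M, no change] -> [M,I]
Op 3: C1 read [C1 read from I: others=['C0=M'] -> C1=S, others downsized to S] -> [S,S]
Op 4: C1 read [C1 read: already in S, no change] -> [S,S]
Op 5: C0 read [C0 read: already in S, no change] -> [S,S]
Op 6: C1 read [C1 read: already in S, no change] -> [S,S]
Op 7: C1 read [C1 read: already in S, no change] -> [S,S]
Op 8: C0 write [C0 write: invalidate ['C1=S'] -> C0=M] -> [M,I]
Op 9: C1 write [C1 write: invalidate ['C0=M'] -> C1=M] -> [I,M]

Answer: I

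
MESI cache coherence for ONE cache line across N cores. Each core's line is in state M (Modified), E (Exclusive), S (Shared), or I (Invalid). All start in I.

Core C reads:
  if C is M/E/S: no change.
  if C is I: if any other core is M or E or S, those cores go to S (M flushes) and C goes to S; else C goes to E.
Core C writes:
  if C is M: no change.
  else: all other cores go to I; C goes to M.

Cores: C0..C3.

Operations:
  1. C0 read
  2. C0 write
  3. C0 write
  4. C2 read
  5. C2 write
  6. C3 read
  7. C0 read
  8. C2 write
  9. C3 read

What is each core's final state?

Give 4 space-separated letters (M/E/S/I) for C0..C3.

Answer: I I S S

Derivation:
Op 1: C0 read [C0 read from I: no other sharers -> C0=E (exclusive)] -> [E,I,I,I]
Op 2: C0 write [C0 write: invalidate none -> C0=M] -> [M,I,I,I]
Op 3: C0 write [C0 write: already M (modified), no change] -> [M,I,I,I]
Op 4: C2 read [C2 read from I: others=['C0=M'] -> C2=S, others downsized to S] -> [S,I,S,I]
Op 5: C2 write [C2 write: invalidate ['C0=S'] -> C2=M] -> [I,I,M,I]
Op 6: C3 read [C3 read from I: others=['C2=M'] -> C3=S, others downsized to S] -> [I,I,S,S]
Op 7: C0 read [C0 read from I: others=['C2=S', 'C3=S'] -> C0=S, others downsized to S] -> [S,I,S,S]
Op 8: C2 write [C2 write: invalidate ['C0=S', 'C3=S'] -> C2=M] -> [I,I,M,I]
Op 9: C3 read [C3 read from I: others=['C2=M'] -> C3=S, others downsized to S] -> [I,I,S,S]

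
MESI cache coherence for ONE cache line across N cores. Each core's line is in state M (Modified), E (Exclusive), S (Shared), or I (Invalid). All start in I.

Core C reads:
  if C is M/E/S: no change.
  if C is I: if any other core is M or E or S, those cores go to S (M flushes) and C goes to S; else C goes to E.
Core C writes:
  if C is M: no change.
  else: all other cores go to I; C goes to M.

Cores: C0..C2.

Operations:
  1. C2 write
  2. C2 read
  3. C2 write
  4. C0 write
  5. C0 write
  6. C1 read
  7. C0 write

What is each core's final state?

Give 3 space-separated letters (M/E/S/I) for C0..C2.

Answer: M I I

Derivation:
Op 1: C2 write [C2 write: invalidate none -> C2=M] -> [I,I,M]
Op 2: C2 read [C2 read: already in M, no change] -> [I,I,M]
Op 3: C2 write [C2 write: already M (modified), no change] -> [I,I,M]
Op 4: C0 write [C0 write: invalidate ['C2=M'] -> C0=M] -> [M,I,I]
Op 5: C0 write [C0 write: already M (modified), no change] -> [M,I,I]
Op 6: C1 read [C1 read from I: others=['C0=M'] -> C1=S, others downsized to S] -> [S,S,I]
Op 7: C0 write [C0 write: invalidate ['C1=S'] -> C0=M] -> [M,I,I]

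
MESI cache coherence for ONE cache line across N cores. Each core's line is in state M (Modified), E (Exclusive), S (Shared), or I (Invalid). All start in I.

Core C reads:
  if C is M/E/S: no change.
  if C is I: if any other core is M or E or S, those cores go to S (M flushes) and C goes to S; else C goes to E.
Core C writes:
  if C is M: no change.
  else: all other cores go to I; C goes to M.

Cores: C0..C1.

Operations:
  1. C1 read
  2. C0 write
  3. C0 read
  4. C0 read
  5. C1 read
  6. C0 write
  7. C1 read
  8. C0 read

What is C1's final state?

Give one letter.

Answer: S

Derivation:
Op 1: C1 read [C1 read from I: no other sharers -> C1=E (exclusive)] -> [I,E]
Op 2: C0 write [C0 write: invalidate ['C1=E'] -> C0=M] -> [M,I]
Op 3: C0 read [C0 read: already in M, no change] -> [M,I]
Op 4: C0 read [C0 read: already in M, no change] -> [M,I]
Op 5: C1 read [C1 read from I: others=['C0=M'] -> C1=S, others downsized to S] -> [S,S]
Op 6: C0 write [C0 write: invalidate ['C1=S'] -> C0=M] -> [M,I]
Op 7: C1 read [C1 read from I: others=['C0=M'] -> C1=S, others downsized to S] -> [S,S]
Op 8: C0 read [C0 read: already in S, no change] -> [S,S]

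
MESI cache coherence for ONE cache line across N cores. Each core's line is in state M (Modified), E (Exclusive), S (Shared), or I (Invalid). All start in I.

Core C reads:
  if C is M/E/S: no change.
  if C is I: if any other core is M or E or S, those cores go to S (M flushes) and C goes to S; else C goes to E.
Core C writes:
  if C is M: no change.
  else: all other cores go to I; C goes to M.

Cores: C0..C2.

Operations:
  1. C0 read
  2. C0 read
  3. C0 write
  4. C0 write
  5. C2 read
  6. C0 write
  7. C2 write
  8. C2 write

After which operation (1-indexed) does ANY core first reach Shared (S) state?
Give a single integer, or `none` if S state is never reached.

Answer: 5

Derivation:
Op 1: C0 read [C0 read from I: no other sharers -> C0=E (exclusive)] -> [E,I,I]
Op 2: C0 read [C0 read: already in E, no change] -> [E,I,I]
Op 3: C0 write [C0 write: invalidate none -> C0=M] -> [M,I,I]
Op 4: C0 write [C0 write: already M (modified), no change] -> [M,I,I]
Op 5: C2 read [C2 read from I: others=['C0=M'] -> C2=S, others downsized to S] -> [S,I,S]
  -> First S state at op 5; remaining ops need not be traced.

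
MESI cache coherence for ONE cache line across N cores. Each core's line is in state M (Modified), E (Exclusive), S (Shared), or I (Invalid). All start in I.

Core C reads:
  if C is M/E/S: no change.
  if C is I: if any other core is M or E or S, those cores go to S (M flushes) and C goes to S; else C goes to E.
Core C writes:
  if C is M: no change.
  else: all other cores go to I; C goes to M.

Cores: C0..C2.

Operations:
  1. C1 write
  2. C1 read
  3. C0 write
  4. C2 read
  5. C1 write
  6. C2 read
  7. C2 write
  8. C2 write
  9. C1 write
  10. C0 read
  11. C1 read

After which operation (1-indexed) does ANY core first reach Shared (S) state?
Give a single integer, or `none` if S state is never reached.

Answer: 4

Derivation:
Op 1: C1 write [C1 write: invalidate none -> C1=M] -> [I,M,I]
Op 2: C1 read [C1 read: already in M, no change] -> [I,M,I]
Op 3: C0 write [C0 write: invalidate ['C1=M'] -> C0=M] -> [M,I,I]
Op 4: C2 read [C2 read from I: others=['C0=M'] -> C2=S, others downsized to S] -> [S,I,S]
  -> First S state at op 4; remaining ops need not be traced.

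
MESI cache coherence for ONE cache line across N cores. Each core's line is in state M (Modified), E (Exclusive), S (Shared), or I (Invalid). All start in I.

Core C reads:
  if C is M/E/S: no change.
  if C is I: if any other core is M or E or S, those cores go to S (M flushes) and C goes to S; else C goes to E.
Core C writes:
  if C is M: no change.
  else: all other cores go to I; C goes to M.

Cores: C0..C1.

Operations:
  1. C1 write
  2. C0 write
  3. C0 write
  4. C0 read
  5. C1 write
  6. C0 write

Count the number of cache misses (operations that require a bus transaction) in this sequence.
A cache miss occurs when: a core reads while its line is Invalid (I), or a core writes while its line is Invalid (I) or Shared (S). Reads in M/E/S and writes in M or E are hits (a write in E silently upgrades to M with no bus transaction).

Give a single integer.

Answer: 4

Derivation:
Op 1: C1 write [C1 write: invalidate none -> C1=M] -> [I,M] [MISS #1: write from I]
Op 2: C0 write [C0 write: invalidate ['C1=M'] -> C0=M] -> [M,I] [MISS #2: write from I]
Op 3: C0 write [C0 write: already M (modified), no change] -> [M,I] [hit: write from M]
Op 4: C0 read [C0 read: already in M, no change] -> [M,I] [hit: read from M]
Op 5: C1 write [C1 write: invalidate ['C0=M'] -> C1=M] -> [I,M] [MISS #3: write from I]
Op 6: C0 write [C0 write: invalidate ['C1=M'] -> C0=M] -> [M,I] [MISS #4: write from I]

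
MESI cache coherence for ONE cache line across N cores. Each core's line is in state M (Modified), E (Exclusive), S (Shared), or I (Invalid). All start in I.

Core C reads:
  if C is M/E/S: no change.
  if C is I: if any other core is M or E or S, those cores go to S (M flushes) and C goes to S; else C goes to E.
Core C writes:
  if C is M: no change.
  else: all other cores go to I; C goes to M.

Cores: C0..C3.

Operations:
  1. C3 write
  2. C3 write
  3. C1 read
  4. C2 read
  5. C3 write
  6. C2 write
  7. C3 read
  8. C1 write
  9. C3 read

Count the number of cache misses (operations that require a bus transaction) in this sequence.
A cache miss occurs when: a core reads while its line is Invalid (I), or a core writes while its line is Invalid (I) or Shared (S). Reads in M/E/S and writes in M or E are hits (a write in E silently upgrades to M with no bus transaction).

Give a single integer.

Op 1: C3 write [C3 write: invalidate none -> C3=M] -> [I,I,I,M] [MISS #1: write from I]
Op 2: C3 write [C3 write: already M (modified), no change] -> [I,I,I,M] [hit: write from M]
Op 3: C1 read [C1 read from I: others=['C3=M'] -> C1=S, others downsized to S] -> [I,S,I,S] [MISS #2: read from I]
Op 4: C2 read [C2 read from I: others=['C1=S', 'C3=S'] -> C2=S, others downsized to S] -> [I,S,S,S] [MISS #3: read from I]
Op 5: C3 write [C3 write: invalidate ['C1=S', 'C2=S'] -> C3=M] -> [I,I,I,M] [MISS #4: write from S]
Op 6: C2 write [C2 write: invalidate ['C3=M'] -> C2=M] -> [I,I,M,I] [MISS #5: write from I]
Op 7: C3 read [C3 read from I: others=['C2=M'] -> C3=S, others downsized to S] -> [I,I,S,S] [MISS #6: read from I]
Op 8: C1 write [C1 write: invalidate ['C2=S', 'C3=S'] -> C1=M] -> [I,M,I,I] [MISS #7: write from I]
Op 9: C3 read [C3 read from I: others=['C1=M'] -> C3=S, others downsized to S] -> [I,S,I,S] [MISS #8: read from I]

Answer: 8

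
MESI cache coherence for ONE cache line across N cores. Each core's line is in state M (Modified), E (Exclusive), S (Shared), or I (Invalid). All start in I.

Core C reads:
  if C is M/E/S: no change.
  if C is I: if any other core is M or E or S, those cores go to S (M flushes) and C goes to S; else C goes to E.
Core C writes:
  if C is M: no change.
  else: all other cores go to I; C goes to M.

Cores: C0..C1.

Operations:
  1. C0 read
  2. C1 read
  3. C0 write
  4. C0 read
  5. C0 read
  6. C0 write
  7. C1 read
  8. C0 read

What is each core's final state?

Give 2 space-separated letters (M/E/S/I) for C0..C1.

Answer: S S

Derivation:
Op 1: C0 read [C0 read from I: no other sharers -> C0=E (exclusive)] -> [E,I]
Op 2: C1 read [C1 read from I: others=['C0=E'] -> C1=S, others downsized to S] -> [S,S]
Op 3: C0 write [C0 write: invalidate ['C1=S'] -> C0=M] -> [M,I]
Op 4: C0 read [C0 read: already in M, no change] -> [M,I]
Op 5: C0 read [C0 read: already in M, no change] -> [M,I]
Op 6: C0 write [C0 write: already M (modified), no change] -> [M,I]
Op 7: C1 read [C1 read from I: others=['C0=M'] -> C1=S, others downsized to S] -> [S,S]
Op 8: C0 read [C0 read: already in S, no change] -> [S,S]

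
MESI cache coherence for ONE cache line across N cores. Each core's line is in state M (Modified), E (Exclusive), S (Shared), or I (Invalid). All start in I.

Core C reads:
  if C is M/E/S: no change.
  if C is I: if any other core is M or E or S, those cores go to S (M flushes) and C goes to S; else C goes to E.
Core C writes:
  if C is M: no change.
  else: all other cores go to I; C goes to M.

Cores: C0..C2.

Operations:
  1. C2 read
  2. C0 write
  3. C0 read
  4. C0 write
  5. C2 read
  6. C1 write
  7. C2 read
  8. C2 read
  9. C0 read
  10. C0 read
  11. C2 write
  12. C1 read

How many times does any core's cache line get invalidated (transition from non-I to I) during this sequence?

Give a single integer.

Answer: 5

Derivation:
Op 1: C2 read [C2 read from I: no other sharers -> C2=E (exclusive)] -> [I,I,E] (invalidations this op: 0; running total: 0)
Op 2: C0 write [C0 write: invalidate ['C2=E'] -> C0=M] -> [M,I,I] (invalidations this op: 1; running total: 1)
Op 3: C0 read [C0 read: already in M, no change] -> [M,I,I] (invalidations this op: 0; running total: 1)
Op 4: C0 write [C0 write: already M (modified), no change] -> [M,I,I] (invalidations this op: 0; running total: 1)
Op 5: C2 read [C2 read from I: others=['C0=M'] -> C2=S, others downsized to S] -> [S,I,S] (invalidations this op: 0; running total: 1)
Op 6: C1 write [C1 write: invalidate ['C0=S', 'C2=S'] -> C1=M] -> [I,M,I] (invalidations this op: 2; running total: 3)
Op 7: C2 read [C2 read from I: others=['C1=M'] -> C2=S, others downsized to S] -> [I,S,S] (invalidations this op: 0; running total: 3)
Op 8: C2 read [C2 read: already in S, no change] -> [I,S,S] (invalidations this op: 0; running total: 3)
Op 9: C0 read [C0 read from I: others=['C1=S', 'C2=S'] -> C0=S, others downsized to S] -> [S,S,S] (invalidations this op: 0; running total: 3)
Op 10: C0 read [C0 read: already in S, no change] -> [S,S,S] (invalidations this op: 0; running total: 3)
Op 11: C2 write [C2 write: invalidate ['C0=S', 'C1=S'] -> C2=M] -> [I,I,M] (invalidations this op: 2; running total: 5)
Op 12: C1 read [C1 read from I: others=['C2=M'] -> C1=S, others downsized to S] -> [I,S,S] (invalidations this op: 0; running total: 5)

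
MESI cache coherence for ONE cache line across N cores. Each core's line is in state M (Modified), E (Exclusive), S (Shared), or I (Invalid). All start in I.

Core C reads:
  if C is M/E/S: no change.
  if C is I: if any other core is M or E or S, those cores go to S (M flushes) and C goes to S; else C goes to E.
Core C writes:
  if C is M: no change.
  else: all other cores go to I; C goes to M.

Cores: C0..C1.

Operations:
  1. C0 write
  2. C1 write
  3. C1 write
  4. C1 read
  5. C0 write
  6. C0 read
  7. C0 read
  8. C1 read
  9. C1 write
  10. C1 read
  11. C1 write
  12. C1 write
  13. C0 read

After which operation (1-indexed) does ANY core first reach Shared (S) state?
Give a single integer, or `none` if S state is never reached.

Op 1: C0 write [C0 write: invalidate none -> C0=M] -> [M,I]
Op 2: C1 write [C1 write: invalidate ['C0=M'] -> C1=M] -> [I,M]
Op 3: C1 write [C1 write: already M (modified), no change] -> [I,M]
Op 4: C1 read [C1 read: already in M, no change] -> [I,M]
Op 5: C0 write [C0 write: invalidate ['C1=M'] -> C0=M] -> [M,I]
Op 6: C0 read [C0 read: already in M, no change] -> [M,I]
Op 7: C0 read [C0 read: already in M, no change] -> [M,I]
Op 8: C1 read [C1 read from I: others=['C0=M'] -> C1=S, others downsized to S] -> [S,S]
  -> First S state at op 8; remaining ops need not be traced.

Answer: 8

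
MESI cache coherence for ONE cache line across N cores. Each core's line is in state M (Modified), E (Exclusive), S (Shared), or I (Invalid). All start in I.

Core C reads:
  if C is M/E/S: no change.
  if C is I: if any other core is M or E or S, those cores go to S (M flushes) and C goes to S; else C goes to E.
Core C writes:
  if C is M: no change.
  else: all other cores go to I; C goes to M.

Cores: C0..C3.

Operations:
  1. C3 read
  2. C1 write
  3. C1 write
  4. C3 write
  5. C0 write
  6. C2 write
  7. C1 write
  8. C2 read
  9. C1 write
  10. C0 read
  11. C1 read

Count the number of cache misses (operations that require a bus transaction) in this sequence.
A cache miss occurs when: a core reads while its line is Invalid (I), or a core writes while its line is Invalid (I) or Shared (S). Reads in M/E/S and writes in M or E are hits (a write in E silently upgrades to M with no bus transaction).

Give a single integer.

Answer: 9

Derivation:
Op 1: C3 read [C3 read from I: no other sharers -> C3=E (exclusive)] -> [I,I,I,E] [MISS #1: read from I]
Op 2: C1 write [C1 write: invalidate ['C3=E'] -> C1=M] -> [I,M,I,I] [MISS #2: write from I]
Op 3: C1 write [C1 write: already M (modified), no change] -> [I,M,I,I] [hit: write from M]
Op 4: C3 write [C3 write: invalidate ['C1=M'] -> C3=M] -> [I,I,I,M] [MISS #3: write from I]
Op 5: C0 write [C0 write: invalidate ['C3=M'] -> C0=M] -> [M,I,I,I] [MISS #4: write from I]
Op 6: C2 write [C2 write: invalidate ['C0=M'] -> C2=M] -> [I,I,M,I] [MISS #5: write from I]
Op 7: C1 write [C1 write: invalidate ['C2=M'] -> C1=M] -> [I,M,I,I] [MISS #6: write from I]
Op 8: C2 read [C2 read from I: others=['C1=M'] -> C2=S, others downsized to S] -> [I,S,S,I] [MISS #7: read from I]
Op 9: C1 write [C1 write: invalidate ['C2=S'] -> C1=M] -> [I,M,I,I] [MISS #8: write from S]
Op 10: C0 read [C0 read from I: others=['C1=M'] -> C0=S, others downsized to S] -> [S,S,I,I] [MISS #9: read from I]
Op 11: C1 read [C1 read: already in S, no change] -> [S,S,I,I] [hit: read from S]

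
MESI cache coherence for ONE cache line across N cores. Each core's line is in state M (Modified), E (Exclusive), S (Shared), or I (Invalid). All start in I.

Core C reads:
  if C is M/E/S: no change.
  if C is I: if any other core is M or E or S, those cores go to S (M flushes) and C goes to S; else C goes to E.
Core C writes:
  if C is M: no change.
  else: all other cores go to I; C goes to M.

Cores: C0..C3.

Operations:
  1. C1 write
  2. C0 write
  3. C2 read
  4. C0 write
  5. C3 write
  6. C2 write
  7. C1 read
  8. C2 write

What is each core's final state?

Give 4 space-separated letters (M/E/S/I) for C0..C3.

Answer: I I M I

Derivation:
Op 1: C1 write [C1 write: invalidate none -> C1=M] -> [I,M,I,I]
Op 2: C0 write [C0 write: invalidate ['C1=M'] -> C0=M] -> [M,I,I,I]
Op 3: C2 read [C2 read from I: others=['C0=M'] -> C2=S, others downsized to S] -> [S,I,S,I]
Op 4: C0 write [C0 write: invalidate ['C2=S'] -> C0=M] -> [M,I,I,I]
Op 5: C3 write [C3 write: invalidate ['C0=M'] -> C3=M] -> [I,I,I,M]
Op 6: C2 write [C2 write: invalidate ['C3=M'] -> C2=M] -> [I,I,M,I]
Op 7: C1 read [C1 read from I: others=['C2=M'] -> C1=S, others downsized to S] -> [I,S,S,I]
Op 8: C2 write [C2 write: invalidate ['C1=S'] -> C2=M] -> [I,I,M,I]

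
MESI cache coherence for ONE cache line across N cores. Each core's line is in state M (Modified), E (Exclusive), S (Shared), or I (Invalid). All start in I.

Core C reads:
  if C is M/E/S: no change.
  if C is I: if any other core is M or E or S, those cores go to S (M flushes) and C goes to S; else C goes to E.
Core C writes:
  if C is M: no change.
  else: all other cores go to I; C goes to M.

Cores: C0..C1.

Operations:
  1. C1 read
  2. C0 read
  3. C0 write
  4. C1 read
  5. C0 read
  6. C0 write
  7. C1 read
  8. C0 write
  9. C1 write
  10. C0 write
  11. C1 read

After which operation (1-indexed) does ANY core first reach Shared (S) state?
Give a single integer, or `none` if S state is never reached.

Op 1: C1 read [C1 read from I: no other sharers -> C1=E (exclusive)] -> [I,E]
Op 2: C0 read [C0 read from I: others=['C1=E'] -> C0=S, others downsized to S] -> [S,S]
  -> First S state at op 2; remaining ops need not be traced.

Answer: 2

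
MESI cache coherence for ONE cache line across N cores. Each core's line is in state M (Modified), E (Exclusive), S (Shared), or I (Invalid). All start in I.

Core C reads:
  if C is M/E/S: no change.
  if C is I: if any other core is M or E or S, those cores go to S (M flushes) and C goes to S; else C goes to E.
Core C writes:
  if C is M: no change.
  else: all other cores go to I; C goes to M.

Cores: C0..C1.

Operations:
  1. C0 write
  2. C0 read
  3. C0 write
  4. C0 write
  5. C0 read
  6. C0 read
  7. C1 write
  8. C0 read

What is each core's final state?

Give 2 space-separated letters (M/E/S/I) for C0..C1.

Op 1: C0 write [C0 write: invalidate none -> C0=M] -> [M,I]
Op 2: C0 read [C0 read: already in M, no change] -> [M,I]
Op 3: C0 write [C0 write: already M (modified), no change] -> [M,I]
Op 4: C0 write [C0 write: already M (modified), no change] -> [M,I]
Op 5: C0 read [C0 read: already in M, no change] -> [M,I]
Op 6: C0 read [C0 read: already in M, no change] -> [M,I]
Op 7: C1 write [C1 write: invalidate ['C0=M'] -> C1=M] -> [I,M]
Op 8: C0 read [C0 read from I: others=['C1=M'] -> C0=S, others downsized to S] -> [S,S]

Answer: S S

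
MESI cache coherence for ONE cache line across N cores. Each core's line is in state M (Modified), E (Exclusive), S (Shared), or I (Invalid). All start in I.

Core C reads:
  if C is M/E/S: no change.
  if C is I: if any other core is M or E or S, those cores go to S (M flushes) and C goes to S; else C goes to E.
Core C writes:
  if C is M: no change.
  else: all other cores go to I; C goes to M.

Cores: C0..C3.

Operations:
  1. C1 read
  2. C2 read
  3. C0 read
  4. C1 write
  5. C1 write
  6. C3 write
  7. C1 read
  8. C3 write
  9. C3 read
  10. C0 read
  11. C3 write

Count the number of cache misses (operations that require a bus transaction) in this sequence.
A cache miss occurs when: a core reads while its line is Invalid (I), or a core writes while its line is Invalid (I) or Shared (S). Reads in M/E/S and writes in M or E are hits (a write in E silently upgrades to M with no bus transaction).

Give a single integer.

Op 1: C1 read [C1 read from I: no other sharers -> C1=E (exclusive)] -> [I,E,I,I] [MISS #1: read from I]
Op 2: C2 read [C2 read from I: others=['C1=E'] -> C2=S, others downsized to S] -> [I,S,S,I] [MISS #2: read from I]
Op 3: C0 read [C0 read from I: others=['C1=S', 'C2=S'] -> C0=S, others downsized to S] -> [S,S,S,I] [MISS #3: read from I]
Op 4: C1 write [C1 write: invalidate ['C0=S', 'C2=S'] -> C1=M] -> [I,M,I,I] [MISS #4: write from S]
Op 5: C1 write [C1 write: already M (modified), no change] -> [I,M,I,I] [hit: write from M]
Op 6: C3 write [C3 write: invalidate ['C1=M'] -> C3=M] -> [I,I,I,M] [MISS #5: write from I]
Op 7: C1 read [C1 read from I: others=['C3=M'] -> C1=S, others downsized to S] -> [I,S,I,S] [MISS #6: read from I]
Op 8: C3 write [C3 write: invalidate ['C1=S'] -> C3=M] -> [I,I,I,M] [MISS #7: write from S]
Op 9: C3 read [C3 read: already in M, no change] -> [I,I,I,M] [hit: read from M]
Op 10: C0 read [C0 read from I: others=['C3=M'] -> C0=S, others downsized to S] -> [S,I,I,S] [MISS #8: read from I]
Op 11: C3 write [C3 write: invalidate ['C0=S'] -> C3=M] -> [I,I,I,M] [MISS #9: write from S]

Answer: 9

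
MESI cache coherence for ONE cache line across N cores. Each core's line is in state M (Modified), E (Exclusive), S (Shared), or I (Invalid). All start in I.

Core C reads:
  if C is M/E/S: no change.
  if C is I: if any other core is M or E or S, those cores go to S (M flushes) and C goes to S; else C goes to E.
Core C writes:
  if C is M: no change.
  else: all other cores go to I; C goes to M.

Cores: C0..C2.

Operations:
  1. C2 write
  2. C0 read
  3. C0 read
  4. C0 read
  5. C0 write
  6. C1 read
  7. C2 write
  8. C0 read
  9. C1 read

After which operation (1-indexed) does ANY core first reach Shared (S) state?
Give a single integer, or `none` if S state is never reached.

Answer: 2

Derivation:
Op 1: C2 write [C2 write: invalidate none -> C2=M] -> [I,I,M]
Op 2: C0 read [C0 read from I: others=['C2=M'] -> C0=S, others downsized to S] -> [S,I,S]
  -> First S state at op 2; remaining ops need not be traced.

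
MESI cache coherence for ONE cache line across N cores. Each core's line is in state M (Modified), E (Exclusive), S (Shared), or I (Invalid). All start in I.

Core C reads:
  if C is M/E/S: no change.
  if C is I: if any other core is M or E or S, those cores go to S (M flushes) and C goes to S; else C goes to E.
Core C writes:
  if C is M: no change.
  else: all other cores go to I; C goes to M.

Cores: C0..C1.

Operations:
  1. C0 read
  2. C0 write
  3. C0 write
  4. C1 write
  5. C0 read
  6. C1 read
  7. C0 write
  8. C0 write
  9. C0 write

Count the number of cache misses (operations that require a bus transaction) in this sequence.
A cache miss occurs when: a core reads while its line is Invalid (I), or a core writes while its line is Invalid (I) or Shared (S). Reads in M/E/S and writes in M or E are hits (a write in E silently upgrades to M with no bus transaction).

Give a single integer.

Answer: 4

Derivation:
Op 1: C0 read [C0 read from I: no other sharers -> C0=E (exclusive)] -> [E,I] [MISS #1: read from I]
Op 2: C0 write [C0 write: invalidate none -> C0=M] -> [M,I] [hit: write from E is a silent E->M upgrade, no bus transaction]
Op 3: C0 write [C0 write: already M (modified), no change] -> [M,I] [hit: write from M]
Op 4: C1 write [C1 write: invalidate ['C0=M'] -> C1=M] -> [I,M] [MISS #2: write from I]
Op 5: C0 read [C0 read from I: others=['C1=M'] -> C0=S, others downsized to S] -> [S,S] [MISS #3: read from I]
Op 6: C1 read [C1 read: already in S, no change] -> [S,S] [hit: read from S]
Op 7: C0 write [C0 write: invalidate ['C1=S'] -> C0=M] -> [M,I] [MISS #4: write from S]
Op 8: C0 write [C0 write: already M (modified), no change] -> [M,I] [hit: write from M]
Op 9: C0 write [C0 write: already M (modified), no change] -> [M,I] [hit: write from M]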